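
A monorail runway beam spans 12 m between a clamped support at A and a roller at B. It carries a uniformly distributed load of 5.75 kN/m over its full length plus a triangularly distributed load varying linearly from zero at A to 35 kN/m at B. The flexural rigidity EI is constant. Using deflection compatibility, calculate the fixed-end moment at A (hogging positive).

M_A = 397.5 kN·m

Take the reaction at B as the redundant and release it; the primary structure is a cantilever fixed at A.
Primary-structure tip deflection at B by superposition:
  UDL 5.75: wL⁴/(8EI) = 14904/EI
  triangular load, peak 35 at the free end: 11w₀L⁴/(120EI) = 66528/EI
  δ_0 = 81432/EI
Flexibility coefficient — unit upward force at B: δ_{BB} = L³/(3EI) = 576/EI.
Compatibility at B: δ_0 − R_B·δ_{BB} = 0, so R_B = 81432/576 = 141.4 kN.
Moment equilibrium about A: M_A = Σ(load moments about A) − R_B·L = 2094 − 141.4×12 = 397.5 kN·m.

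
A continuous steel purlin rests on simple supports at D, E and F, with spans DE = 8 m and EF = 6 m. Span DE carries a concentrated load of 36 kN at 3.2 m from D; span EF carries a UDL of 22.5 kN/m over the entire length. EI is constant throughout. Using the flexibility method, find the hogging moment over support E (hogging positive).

M_E = 71.04 kN·m

Release continuity at E by inserting a hinge; the redundant is the internal moment M_E. The primary structure is two simply-supported spans DE and EF.
Discontinuity in slope at E on the released structure — sum the simple-span end rotations:
  span DE: point load 36 at a = 3.2: Pab(L + a)/(6LEI) = 129/EI
  span EF: UDL 22.5: wL³/(24EI) = 202.5/EI
  relative rotation θ_0 = (129 + 202.5)/EI = 331.5/EI
A unit hogging moment at E produces rotation L₁/(3EI) + L₂/(3EI) = 4.667/EI.
Compatibility: M_E·(L₁+L₂)/(3EI) = θ_0, giving M_E = 71.04 kN·m (hogging).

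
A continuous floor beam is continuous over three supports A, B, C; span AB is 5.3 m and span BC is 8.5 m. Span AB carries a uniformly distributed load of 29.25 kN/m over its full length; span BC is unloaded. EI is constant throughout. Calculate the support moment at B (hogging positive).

M_B = 39.44 kN·m

Release continuity at B by inserting a hinge; the redundant is the internal moment M_B. The primary structure is two simply-supported spans AB and BC.
Discontinuity in slope at B on the released structure — sum the simple-span end rotations:
  span AB: UDL 29.25: wL³/(24EI) = 181.4/EI
  relative rotation θ_0 = (181.4 + 0)/EI = 181.4/EI
A unit hogging moment at B produces rotation L₁/(3EI) + L₂/(3EI) = 4.6/EI.
Compatibility: M_B·(L₁+L₂)/(3EI) = θ_0, giving M_B = 39.44 kN·m (hogging).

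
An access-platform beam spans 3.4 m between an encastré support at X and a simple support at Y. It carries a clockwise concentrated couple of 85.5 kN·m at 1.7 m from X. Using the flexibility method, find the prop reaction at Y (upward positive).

R_Y = 28.29 kN

Remove the prop at Y; the released (primary) structure is a cantilever built in at X.
Free-end deflection of the primary structure under the applied loading (downward +):
  clockwise couple 85.5 at a = 1.7: M₀a(2L − a)/(2EI) = 370.6/EI
Flexibility coefficient — unit upward force at Y: δ_{YY} = L³/(3EI) = 13.1/EI.
The prop prevents deflection at Y: R_Y = δ_0/δ_{YY} = 370.6/13.1 = 28.29 kN.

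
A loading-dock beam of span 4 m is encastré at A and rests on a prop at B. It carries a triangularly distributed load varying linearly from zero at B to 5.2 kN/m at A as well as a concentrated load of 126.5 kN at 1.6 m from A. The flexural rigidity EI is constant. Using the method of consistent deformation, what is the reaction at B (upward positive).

R_B = 28.39 kN

Choose R_B as the redundant. The primary structure is the cantilever fixed at A.
Primary-structure tip deflection at B by superposition:
  triangular load, peak 5.2 at the fixed end: w₀L⁴/(30EI) = 44.37/EI
  point load 126.5 at a = 1.6: Pa²(3L − a)/(6EI) = 561.3/EI
  δ_0 = 605.7/EI
Tip deflection under a unit load at B: L³/(3EI) = 21.33/EI.
Compatibility at B: δ_0 − R_B·δ_{BB} = 0, so R_B = 605.7/21.33 = 28.39 kN.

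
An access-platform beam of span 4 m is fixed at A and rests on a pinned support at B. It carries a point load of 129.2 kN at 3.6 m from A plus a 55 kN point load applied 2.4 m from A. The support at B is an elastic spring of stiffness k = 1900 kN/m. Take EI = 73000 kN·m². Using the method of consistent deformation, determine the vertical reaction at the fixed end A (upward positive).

R_A = 136.5 kN

Remove the prop at B; the released (primary) structure is a cantilever built in at A.
Primary-structure tip deflection at B by superposition:
  point load 129.2 at a = 3.6: Pa²(3L − a)/(6EI) = 2344/EI
  point load 55 at a = 2.4: Pa²(3L − a)/(6EI) = 506.9/EI
  δ_0 = 2851/EI
Flexibility coefficient — unit upward force at B: δ_{BB} = L³/(3EI) = 21.33/EI.
With EI = 73000 kN·m²: δ_0 = 0.039056 m and δ_{BB} = 0.000292 m/kN.
Compatibility — the spring shortens by R_B/k under the reaction it provides: δ_0 − R_B·δ_{BB} = R_B/k. With 1/k = 0.000526 m/kN, R_B = δ_0 / (δ_{BB} + 1/k) = 0.039056 / (0.000292 + 0.000526) = 47.71 kN.
Vertical equilibrium: R_A = ΣP − R_B = 184.2 − 47.71 = 136.5 kN.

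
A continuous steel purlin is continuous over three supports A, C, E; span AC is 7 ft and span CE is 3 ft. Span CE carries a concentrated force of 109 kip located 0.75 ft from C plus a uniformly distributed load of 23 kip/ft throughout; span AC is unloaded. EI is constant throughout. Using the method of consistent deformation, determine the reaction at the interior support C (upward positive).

Release continuity at C by inserting a hinge; the redundant is the internal moment M_C. The primary structure is two simply-supported spans AC and CE.
End slopes at the hinge C, treating each span as simply supported:
  span CE: point load 109 at a = 0.75: Pab(L + b)/(6LEI) = 53.65/EI
  span CE: UDL 23: wL³/(24EI) = 25.88/EI
  relative rotation θ_0 = (0 + 79.52)/EI = 79.52/EI
A unit hogging moment at C produces rotation L₁/(3EI) + L₂/(3EI) = 3.333/EI.
Slope continuity at C: θ_0 = M_C·3.333/EI, so M_C = 79.52/3.333 = 23.86 kip·ft (hogging).
Span AC, ΣM about A with M_C applied at C: R_C^{AC}·7 = 0 + 23.86, so R_C^{AC} = 3.408 kip and R_A = 0 − 3.408 = -3.408 kip.
Span CE, ΣM about E: R_C^{CE}·3 = 348.8 + 23.86, so R_C^{CE} = 124.2 kip and R_E = 178 − 124.2 = 53.8 kip.
R_C = 3.408 + 124.2 = 127.6 kip.

R_C = 127.6 kip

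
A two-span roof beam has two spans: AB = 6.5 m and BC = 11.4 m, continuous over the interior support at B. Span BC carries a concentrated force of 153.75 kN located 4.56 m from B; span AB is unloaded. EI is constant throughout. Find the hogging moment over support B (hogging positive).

Take M_B as the redundant. Released structure: two simple spans AB and BC with a hinge at B.
End slopes at the hinge B, treating each span as simply supported:
  span BC: point load 153.75 at a = 4.56: Pab(L + b)/(6LEI) = 1279/EI
  relative rotation θ_0 = (0 + 1279)/EI = 1279/EI
A unit hogging moment at B produces rotation L₁/(3EI) + L₂/(3EI) = 5.967/EI.
Slope continuity at B: θ_0 = M_B·5.967/EI, so M_B = 1279/5.967 = 214.3 kN·m (hogging).

M_B = 214.3 kN·m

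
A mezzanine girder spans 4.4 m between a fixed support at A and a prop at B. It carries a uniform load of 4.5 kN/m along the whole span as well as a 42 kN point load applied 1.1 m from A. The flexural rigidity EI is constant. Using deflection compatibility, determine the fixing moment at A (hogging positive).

M_A = 41.21 kN·m

Choose R_B as the redundant. The primary structure is the cantilever fixed at A.
Downward deflection at the released point B due to the loads:
  UDL 4.5: wL⁴/(8EI) = 210.8/EI
  point load 42 at a = 1.1: Pa²(3L − a)/(6EI) = 102.5/EI
  δ_0 = 313.3/EI
Flexibility coefficient — unit upward force at B: δ_{BB} = L³/(3EI) = 28.39/EI.
Compatibility at B: δ_0 − R_B·δ_{BB} = 0, so R_B = 313.3/28.39 = 11.03 kN.
Moment equilibrium about A: M_A = Σ(load moments about A) − R_B·L = 89.76 − 11.03×4.4 = 41.21 kN·m.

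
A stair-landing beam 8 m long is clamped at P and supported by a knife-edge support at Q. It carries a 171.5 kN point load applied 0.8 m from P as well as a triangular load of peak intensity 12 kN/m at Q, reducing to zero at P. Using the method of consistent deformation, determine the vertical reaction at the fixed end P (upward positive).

R_P = 190.6 kN

Take the reaction at Q as the redundant and release it; the primary structure is a cantilever fixed at P.
Downward deflection at the released point Q due to the loads:
  point load 171.5 at a = 0.8: Pa²(3L − a)/(6EI) = 424.4/EI
  triangular load, peak 12 at the free end: 11w₀L⁴/(120EI) = 4506/EI
  δ_0 = 4930/EI
Flexibility coefficient — unit upward force at Q: δ_{QQ} = L³/(3EI) = 170.7/EI.
The prop prevents deflection at Q: R_Q = δ_0/δ_{QQ} = 4930/170.7 = 28.89 kN.
Vertical equilibrium: R_P = ΣP − R_Q = 219.5 − 28.89 = 190.6 kN.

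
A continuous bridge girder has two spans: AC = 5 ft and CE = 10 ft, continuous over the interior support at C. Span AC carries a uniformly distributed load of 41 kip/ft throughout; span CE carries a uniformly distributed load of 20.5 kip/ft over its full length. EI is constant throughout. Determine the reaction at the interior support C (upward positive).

Insert a hinge at C; M_C is the redundant, and each span becomes simply supported.
End slopes at the hinge C, treating each span as simply supported:
  span AC: UDL 41: wL³/(24EI) = 213.5/EI
  span CE: UDL 20.5: wL³/(24EI) = 854.2/EI
  relative rotation θ_0 = (213.5 + 854.2)/EI = 1068/EI
A unit hogging moment at C produces rotation L₁/(3EI) + L₂/(3EI) = 5/EI.
Compatibility: M_C·(L₁+L₂)/(3EI) = θ_0, giving M_C = 213.5 kip·ft (hogging).
Span AC, ΣM about A with M_C applied at C: R_C^{AC}·5 = 512.5 + 213.5, so R_C^{AC} = 145.2 kip and R_A = 205 − 145.2 = 59.79 kip.
Span CE, ΣM about E: R_C^{CE}·10 = 1025 + 213.5, so R_C^{CE} = 123.9 kip and R_E = 205 − 123.9 = 81.15 kip.
R_C = 145.2 + 123.9 = 269.1 kip.

R_C = 269.1 kip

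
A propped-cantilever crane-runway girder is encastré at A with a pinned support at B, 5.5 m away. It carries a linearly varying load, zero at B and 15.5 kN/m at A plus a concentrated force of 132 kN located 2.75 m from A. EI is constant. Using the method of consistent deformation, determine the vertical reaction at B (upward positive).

R_B = 49.77 kN

Take the reaction at B as the redundant and release it; the primary structure is a cantilever fixed at A.
Deflection at B on the released cantilever, summing each load's contribution:
  triangular load, peak 15.5 at the fixed end: w₀L⁴/(30EI) = 472.8/EI
  point load 132 at a = 2.75: Pa²(3L − a)/(6EI) = 2288/EI
  δ_0 = 2760/EI
Tip deflection under a unit load at B: L³/(3EI) = 55.46/EI.
Compatibility at B: δ_0 − R_B·δ_{BB} = 0, so R_B = 2760/55.46 = 49.77 kN.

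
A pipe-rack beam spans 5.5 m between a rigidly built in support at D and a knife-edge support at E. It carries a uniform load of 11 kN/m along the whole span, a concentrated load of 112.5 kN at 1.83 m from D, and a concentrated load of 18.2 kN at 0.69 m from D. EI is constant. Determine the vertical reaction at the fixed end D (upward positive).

R_D = 151.5 kN

Release the roller at E. Primary structure: cantilever fixed at D.
Deflection at E on the released cantilever, summing each load's contribution:
  UDL 11: wL⁴/(8EI) = 1258/EI
  point load 112.5 at a = 1.83: Pa²(3L − a)/(6EI) = 921.2/EI
  point load 18.2 at a = 0.69: Pa²(3L − a)/(6EI) = 22.83/EI
  δ_0 = 2202/EI
Flexibility coefficient — unit upward force at E: δ_{EE} = L³/(3EI) = 55.46/EI.
The prop prevents deflection at E: R_E = δ_0/δ_{EE} = 2202/55.46 = 39.71 kN.
Vertical equilibrium: R_D = ΣP − R_E = 191.2 − 39.71 = 151.5 kN.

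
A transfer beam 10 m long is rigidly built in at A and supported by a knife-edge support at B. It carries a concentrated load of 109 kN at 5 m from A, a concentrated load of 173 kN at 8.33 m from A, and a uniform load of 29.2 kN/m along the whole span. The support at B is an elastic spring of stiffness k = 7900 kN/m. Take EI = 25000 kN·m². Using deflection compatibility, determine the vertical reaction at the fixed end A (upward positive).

R_A = 302.9 kN

Remove the prop at B; the released (primary) structure is a cantilever built in at A.
Deflection at B on the released cantilever, summing each load's contribution:
  point load 109 at a = 5: Pa²(3L − a)/(6EI) = 11354/EI
  point load 173 at a = 8.33: Pa²(3L − a)/(6EI) = 43355/EI
  UDL 29.2: wL⁴/(8EI) = 36500/EI
  δ_0 = 91210/EI
Tip deflection under a unit load at B: L³/(3EI) = 333.3/EI.
With EI = 25000 kN·m²: δ_0 = 3.6484 m and δ_{BB} = 0.013333 m/kN.
Compatibility — the spring shortens by R_B/k under the reaction it provides: δ_0 − R_B·δ_{BB} = R_B/k. With 1/k = 0.000127 m/kN, R_B = δ_0 / (δ_{BB} + 1/k) = 3.6484 / (0.013333 + 0.000127) = 271.1 kN.
Vertical equilibrium: R_A = ΣP − R_B = 574 − 271.1 = 302.9 kN.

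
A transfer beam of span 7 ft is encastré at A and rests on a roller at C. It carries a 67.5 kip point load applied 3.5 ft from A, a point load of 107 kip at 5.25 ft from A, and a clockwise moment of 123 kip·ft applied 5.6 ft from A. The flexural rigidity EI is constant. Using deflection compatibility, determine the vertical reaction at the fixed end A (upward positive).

R_A = 60.39 kip

Choose R_C as the redundant. The primary structure is the cantilever fixed at A.
Deflection at C on the released cantilever, summing each load's contribution:
  point load 67.5 at a = 3.5: Pa²(3L − a)/(6EI) = 2412/EI
  point load 107 at a = 5.25: Pa²(3L − a)/(6EI) = 7742/EI
  clockwise couple 123 at a = 5.6: M₀a(2L − a)/(2EI) = 2893/EI
  δ_0 = 13046/EI
Flexibility coefficient — unit upward force at C: δ_{CC} = L³/(3EI) = 114.3/EI.
Compatibility at C: δ_0 − R_C·δ_{CC} = 0, so R_C = 13046/114.3 = 114.1 kip.
Vertical equilibrium: R_A = ΣP − R_C = 174.5 − 114.1 = 60.39 kip.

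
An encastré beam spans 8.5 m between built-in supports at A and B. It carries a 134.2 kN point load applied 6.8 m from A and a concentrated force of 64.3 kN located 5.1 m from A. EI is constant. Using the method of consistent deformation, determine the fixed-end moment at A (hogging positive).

Release both end moments; the primary structure is a simply-supported span AB with redundants M_A and M_B.
On the primary (simply-supported) span, the end slopes from the loading are:
  at A: point load 134.2 at a = 6.8: Pab(L + b)/(6LEI) = 310.3/EI
  at B: point load 134.2 at a = 6.8: Pab(L + a)/(6LEI) = 465.4/EI
  at A: point load 64.3 at a = 5.1: Pab(L + b)/(6LEI) = 260.2/EI
  at B: point load 64.3 at a = 5.1: Pab(L + a)/(6LEI) = 297.3/EI
  θ_A0 = 570.4/EI,  θ_B0 = 762.7/EI
Flexibility coefficients: a unit moment at one end gives L/(3EI) there and L/(6EI) at the far end, so f₁₁ = f₂₂ = 2.833/EI and f₁₂ = f₂₁ = 1.417/EI.
Compatibility — zero rotation at each built-in end:
  2.833 M_A + 1.417 M_B = 570.4
  1.417 M_A + 2.833 M_B = 762.7
Solving the pair gives M_A = 88.97 kN·m and M_B = 224.7 kN·m (hogging).

M_A = 88.97 kN·m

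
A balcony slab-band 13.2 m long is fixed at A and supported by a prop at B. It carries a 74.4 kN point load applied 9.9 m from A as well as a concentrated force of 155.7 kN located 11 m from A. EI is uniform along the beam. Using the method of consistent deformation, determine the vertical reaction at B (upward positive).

R_B = 164.2 kN

Release the roller at B. Primary structure: cantilever fixed at A.
Deflection at B on the released cantilever, summing each load's contribution:
  point load 74.4 at a = 9.9: Pa²(3L − a)/(6EI) = 36095/EI
  point load 155.7 at a = 11: Pa²(3L − a)/(6EI) = 89803/EI
  δ_0 = 125898/EI
Flexibility coefficient — unit upward force at B: δ_{BB} = L³/(3EI) = 766.7/EI.
Compatibility at B: δ_0 − R_B·δ_{BB} = 0, so R_B = 125898/766.7 = 164.2 kN.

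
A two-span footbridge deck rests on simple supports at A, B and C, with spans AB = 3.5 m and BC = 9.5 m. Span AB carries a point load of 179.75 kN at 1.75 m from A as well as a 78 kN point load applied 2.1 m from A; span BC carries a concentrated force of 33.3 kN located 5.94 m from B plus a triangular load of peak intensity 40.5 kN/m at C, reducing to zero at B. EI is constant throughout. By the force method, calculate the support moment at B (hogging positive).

Take M_B as the redundant. Released structure: two simple spans AB and BC with a hinge at B.
Discontinuity in slope at B on the released structure — sum the simple-span end rotations:
  span AB: point load 179.75 at a = 1.75: Pab(L + a)/(6LEI) = 137.6/EI
  span AB: point load 78 at a = 2.1: Pab(L + a)/(6LEI) = 61.15/EI
  span BC: point load 33.3 at a = 5.94: Pab(L + b)/(6LEI) = 161.3/EI
  span BC: triangular load, peak 40.5: 7w₀L³/(360EI) = 675.2/EI
  relative rotation θ_0 = (198.8 + 836.5)/EI = 1035/EI
A unit hogging moment at B produces rotation L₁/(3EI) + L₂/(3EI) = 4.333/EI.
Compatibility: M_B·(L₁+L₂)/(3EI) = θ_0, giving M_B = 238.9 kN·m (hogging).

M_B = 238.9 kN·m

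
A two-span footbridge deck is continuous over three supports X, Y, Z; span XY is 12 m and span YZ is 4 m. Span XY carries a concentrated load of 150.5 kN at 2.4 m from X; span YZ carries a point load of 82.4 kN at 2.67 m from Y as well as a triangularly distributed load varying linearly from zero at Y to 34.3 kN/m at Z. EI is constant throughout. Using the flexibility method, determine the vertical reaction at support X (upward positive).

R_X = 107.9 kN

Take M_Y as the redundant. Released structure: two simple spans XY and YZ with a hinge at Y.
Rotations at Y on the released spans (each span's end-slope, ×1/EI):
  span XY: point load 150.5 at a = 2.4: Pab(L + a)/(6LEI) = 693.5/EI
  span YZ: point load 82.4 at a = 2.67: Pab(L + b)/(6LEI) = 64.98/EI
  span YZ: triangular load, peak 34.3: 7w₀L³/(360EI) = 42.68/EI
  relative rotation θ_0 = (693.5 + 107.7)/EI = 801.2/EI
A unit hogging moment at Y produces rotation L₁/(3EI) + L₂/(3EI) = 5.333/EI.
Compatibility: M_Y·(L₁+L₂)/(3EI) = θ_0, giving M_Y = 150.2 kN·m (hogging).
Span XY, ΣM about X with M_Y applied at Y: R_Y^{XY}·12 = 361.2 + 150.2, so R_Y^{XY} = 42.62 kN and R_X = 150.5 − 42.62 = 107.9 kN.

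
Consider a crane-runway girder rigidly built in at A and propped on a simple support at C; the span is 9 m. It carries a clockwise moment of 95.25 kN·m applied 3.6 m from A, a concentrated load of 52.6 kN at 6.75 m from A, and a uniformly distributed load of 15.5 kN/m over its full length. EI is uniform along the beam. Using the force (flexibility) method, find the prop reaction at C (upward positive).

Choose R_C as the redundant. The primary structure is the cantilever fixed at A.
Downward deflection at the released point C due to the loads:
  clockwise couple 95.25 at a = 3.6: M₀a(2L − a)/(2EI) = 2469/EI
  point load 52.6 at a = 6.75: Pa²(3L − a)/(6EI) = 8088/EI
  UDL 15.5: wL⁴/(8EI) = 12712/EI
  δ_0 = 23269/EI
Tip deflection under a unit load at C: L³/(3EI) = 243/EI.
Compatibility at C: δ_0 − R_C·δ_{CC} = 0, so R_C = 23269/243 = 95.76 kN.

R_C = 95.76 kN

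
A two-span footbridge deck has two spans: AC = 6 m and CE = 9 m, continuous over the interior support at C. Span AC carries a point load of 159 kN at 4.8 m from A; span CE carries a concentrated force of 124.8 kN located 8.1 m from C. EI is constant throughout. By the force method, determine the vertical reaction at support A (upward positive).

Insert a hinge at C; M_C is the redundant, and each span becomes simply supported.
End slopes at the hinge C, treating each span as simply supported:
  span AC: point load 159 at a = 4.8: Pab(L + a)/(6LEI) = 274.8/EI
  span CE: point load 124.8 at a = 8.1: Pab(L + b)/(6LEI) = 166.8/EI
  relative rotation θ_0 = (274.8 + 166.8)/EI = 441.5/EI
A unit hogging moment at C produces rotation L₁/(3EI) + L₂/(3EI) = 5/EI.
Compatibility: M_C·(L₁+L₂)/(3EI) = θ_0, giving M_C = 88.31 kN·m (hogging).
Span AC, ΣM about A with M_C applied at C: R_C^{AC}·6 = 763.2 + 88.31, so R_C^{AC} = 141.9 kN and R_A = 159 − 141.9 = 17.08 kN.

R_A = 17.08 kN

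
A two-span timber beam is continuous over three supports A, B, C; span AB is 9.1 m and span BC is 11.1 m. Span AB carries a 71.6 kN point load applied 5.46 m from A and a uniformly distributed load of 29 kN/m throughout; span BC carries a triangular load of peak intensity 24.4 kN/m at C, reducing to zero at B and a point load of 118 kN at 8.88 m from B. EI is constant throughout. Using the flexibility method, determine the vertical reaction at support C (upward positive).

R_C = 152.5 kN

Insert a hinge at B; M_B is the redundant, and each span becomes simply supported.
End slopes at the hinge B, treating each span as simply supported:
  span AB: point load 71.6 at a = 5.46: Pab(L + a)/(6LEI) = 379.5/EI
  span AB: UDL 29: wL³/(24EI) = 910.6/EI
  span BC: triangular load, peak 24.4: 7w₀L³/(360EI) = 648.9/EI
  span BC: point load 118 at a = 8.88: Pab(L + b)/(6LEI) = 465.2/EI
  relative rotation θ_0 = (1290 + 1114)/EI = 2404/EI
A unit hogging moment at B produces rotation L₁/(3EI) + L₂/(3EI) = 6.733/EI.
Compatibility: M_B·(L₁+L₂)/(3EI) = θ_0, giving M_B = 357.1 kN·m (hogging).
Span BC, ΣM about C: R_B^{BC}·11.1 = 763 + 357.1, so R_B^{BC} = 100.9 kN and R_C = 253.4 − 100.9 = 152.5 kN.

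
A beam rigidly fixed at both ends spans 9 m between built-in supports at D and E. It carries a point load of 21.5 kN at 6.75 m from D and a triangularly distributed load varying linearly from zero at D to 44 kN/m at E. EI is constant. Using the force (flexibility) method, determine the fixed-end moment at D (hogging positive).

Take the two fixed-end moments M_D, M_E as redundants; the released structure is the simple span DE.
On the primary (simply-supported) span, the end slopes from the loading are:
  at D: point load 21.5 at a = 6.75: Pab(L + b)/(6LEI) = 68.03/EI
  at E: point load 21.5 at a = 6.75: Pab(L + a)/(6LEI) = 95.24/EI
  at D: triangular load, peak 44: 7w₀L³/(360EI) = 623.7/EI
  at E: triangular load, peak 44: w₀L³/(45EI) = 712.8/EI
  θ_D0 = 691.7/EI,  θ_E0 = 808/EI
Flexibility coefficients: a unit moment at one end gives L/(3EI) there and L/(6EI) at the far end, so f₁₁ = f₂₂ = 3/EI and f₁₂ = f₂₁ = 1.5/EI.
Compatibility — zero rotation at each built-in end:
  3 M_D + 1.5 M_E = 691.7
  1.5 M_D + 3 M_E = 808
Solving the pair gives M_D = 127.9 kN·m and M_E = 205.4 kN·m (hogging).

M_D = 127.9 kN·m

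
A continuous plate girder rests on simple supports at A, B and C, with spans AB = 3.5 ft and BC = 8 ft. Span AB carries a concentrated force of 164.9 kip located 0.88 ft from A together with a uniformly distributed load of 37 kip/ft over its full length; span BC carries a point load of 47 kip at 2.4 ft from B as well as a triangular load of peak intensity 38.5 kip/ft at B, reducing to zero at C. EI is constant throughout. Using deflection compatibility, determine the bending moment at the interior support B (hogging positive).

M_B = 198.9 kip·ft

Insert a hinge at B; M_B is the redundant, and each span becomes simply supported.
Discontinuity in slope at B on the released structure — sum the simple-span end rotations:
  span AB: point load 164.9 at a = 0.88: Pab(L + a)/(6LEI) = 79.3/EI
  span AB: UDL 37: wL³/(24EI) = 66.1/EI
  span BC: point load 47 at a = 2.4: Pab(L + b)/(6LEI) = 179/EI
  span BC: triangular load, peak 38.5: w₀L³/(45EI) = 438/EI
  relative rotation θ_0 = (145.4 + 617)/EI = 762.4/EI
A unit hogging moment at B produces rotation L₁/(3EI) + L₂/(3EI) = 3.833/EI.
Slope continuity at B: θ_0 = M_B·3.833/EI, so M_B = 762.4/3.833 = 198.9 kip·ft (hogging).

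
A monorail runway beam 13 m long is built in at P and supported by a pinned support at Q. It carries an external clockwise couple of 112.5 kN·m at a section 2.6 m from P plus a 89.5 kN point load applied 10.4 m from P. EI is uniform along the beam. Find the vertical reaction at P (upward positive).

Release the roller at Q. Primary structure: cantilever fixed at P.
Downward deflection at the released point Q due to the loads:
  clockwise couple 112.5 at a = 2.6: M₀a(2L − a)/(2EI) = 3422/EI
  point load 89.5 at a = 10.4: Pa²(3L − a)/(6EI) = 46143/EI
  δ_0 = 49565/EI
Flexibility coefficient — unit upward force at Q: δ_{QQ} = L³/(3EI) = 732.3/EI.
The prop prevents deflection at Q: R_Q = δ_0/δ_{QQ} = 49565/732.3 = 67.68 kN.
Vertical equilibrium: R_P = ΣP − R_Q = 89.5 − 67.68 = 21.82 kN.

R_P = 21.82 kN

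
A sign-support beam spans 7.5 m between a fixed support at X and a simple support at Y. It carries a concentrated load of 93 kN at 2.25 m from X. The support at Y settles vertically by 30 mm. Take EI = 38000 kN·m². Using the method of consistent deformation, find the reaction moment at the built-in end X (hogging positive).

Take the reaction at Y as the redundant and release it; the primary structure is a cantilever fixed at X.
Free-end deflection of the primary structure under the applied loading (downward +):
  point load 93 at a = 2.25: Pa²(3L − a)/(6EI) = 1589/EI
Flexibility coefficient — unit upward force at Y: δ_{YY} = L³/(3EI) = 140.6/EI.
With EI = 38000 kN·m²: δ_0 = 0.041816 m and δ_{YY} = 0.003701 m/kN.
Compatibility — the beam at Y must follow the support down by 0.03 m: δ_0 − R_Y·δ_{YY} = 0.03, so R_Y = (0.041816 − 0.03)/0.003701 = 3.193 kN.
Moment equilibrium about X: M_X = Σ(load moments about X) − R_Y·L = 209.2 − 3.193×7.5 = 185.3 kN·m.

M_X = 185.3 kN·m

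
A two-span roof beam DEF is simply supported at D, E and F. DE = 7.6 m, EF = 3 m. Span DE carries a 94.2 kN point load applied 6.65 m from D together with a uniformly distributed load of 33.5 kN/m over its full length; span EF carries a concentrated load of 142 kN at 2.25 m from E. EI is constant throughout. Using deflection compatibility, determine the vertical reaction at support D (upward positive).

Take M_E as the redundant. Released structure: two simple spans DE and EF with a hinge at E.
Discontinuity in slope at E on the released structure — sum the simple-span end rotations:
  span DE: point load 94.2 at a = 6.65: Pab(L + a)/(6LEI) = 186/EI
  span DE: UDL 33.5: wL³/(24EI) = 612.7/EI
  span EF: point load 142 at a = 2.25: Pab(L + b)/(6LEI) = 49.92/EI
  relative rotation θ_0 = (798.7 + 49.92)/EI = 848.6/EI
A unit hogging moment at E produces rotation L₁/(3EI) + L₂/(3EI) = 3.533/EI.
Compatibility: M_E·(L₁+L₂)/(3EI) = θ_0, giving M_E = 240.2 kN·m (hogging).
Span DE, ΣM about D with M_E applied at E: R_E^{DE}·7.6 = 1594 + 240.2, so R_E^{DE} = 241.3 kN and R_D = 348.8 − 241.3 = 107.5 kN.

R_D = 107.5 kN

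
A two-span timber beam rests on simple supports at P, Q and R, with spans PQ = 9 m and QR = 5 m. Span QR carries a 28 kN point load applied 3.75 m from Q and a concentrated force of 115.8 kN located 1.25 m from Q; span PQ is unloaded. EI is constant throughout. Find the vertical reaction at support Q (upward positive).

Release continuity at Q by inserting a hinge; the redundant is the internal moment M_Q. The primary structure is two simply-supported spans PQ and QR.
Rotations at Q on the released spans (each span's end-slope, ×1/EI):
  span QR: point load 28 at a = 3.75: Pab(L + b)/(6LEI) = 27.34/EI
  span QR: point load 115.8 at a = 1.25: Pab(L + b)/(6LEI) = 158.3/EI
  relative rotation θ_0 = (0 + 185.7)/EI = 185.7/EI
A unit hogging moment at Q produces rotation L₁/(3EI) + L₂/(3EI) = 4.667/EI.
Slope continuity at Q: θ_0 = M_Q·4.667/EI, so M_Q = 185.7/4.667 = 39.79 kN·m (hogging).
Span PQ, ΣM about P with M_Q applied at Q: R_Q^{PQ}·9 = 0 + 39.79, so R_Q^{PQ} = 4.421 kN and R_P = 0 − 4.421 = -4.421 kN.
Span QR, ΣM about R: R_Q^{QR}·5 = 469.2 + 39.79, so R_Q^{QR} = 101.8 kN and R_R = 143.8 − 101.8 = 41.99 kN.
R_Q = 4.421 + 101.8 = 106.2 kN.

R_Q = 106.2 kN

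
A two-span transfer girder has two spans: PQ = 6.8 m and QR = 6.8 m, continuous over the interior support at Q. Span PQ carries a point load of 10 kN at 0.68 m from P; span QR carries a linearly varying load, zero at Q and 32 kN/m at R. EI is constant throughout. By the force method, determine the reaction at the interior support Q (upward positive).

Insert a hinge at Q; M_Q is the redundant, and each span becomes simply supported.
Rotations at Q on the released spans (each span's end-slope, ×1/EI):
  span PQ: point load 10 at a = 0.68: Pab(L + a)/(6LEI) = 7.63/EI
  span QR: triangular load, peak 32: 7w₀L³/(360EI) = 195.6/EI
  relative rotation θ_0 = (7.63 + 195.6)/EI = 203.3/EI
A unit hogging moment at Q produces rotation L₁/(3EI) + L₂/(3EI) = 4.533/EI.
Slope continuity at Q: θ_0 = M_Q·4.533/EI, so M_Q = 203.3/4.533 = 44.84 kN·m (hogging).
Span PQ, ΣM about P with M_Q applied at Q: R_Q^{PQ}·6.8 = 6.8 + 44.84, so R_Q^{PQ} = 7.594 kN and R_P = 10 − 7.594 = 2.406 kN.
Span QR, ΣM about R: R_Q^{QR}·6.8 = 246.6 + 44.84, so R_Q^{QR} = 42.86 kN and R_R = 108.8 − 42.86 = 65.94 kN.
R_Q = 7.594 + 42.86 = 50.45 kN.

R_Q = 50.45 kN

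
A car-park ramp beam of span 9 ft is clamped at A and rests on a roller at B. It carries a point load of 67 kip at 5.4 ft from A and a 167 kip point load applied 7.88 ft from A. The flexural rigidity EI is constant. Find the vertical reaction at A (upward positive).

R_A = 69.07 kip

Remove the prop at B; the released (primary) structure is a cantilever built in at A.
Downward deflection at the released point B due to the loads:
  point load 67 at a = 5.4: Pa²(3L − a)/(6EI) = 7033/EI
  point load 167 at a = 7.88: Pa²(3L − a)/(6EI) = 33045/EI
  δ_0 = 40078/EI
Tip deflection under a unit load at B: L³/(3EI) = 243/EI.
Compatibility at B: δ_0 − R_B·δ_{BB} = 0, so R_B = 40078/243 = 164.9 kip.
Vertical equilibrium: R_A = ΣP − R_B = 234 − 164.9 = 69.07 kip.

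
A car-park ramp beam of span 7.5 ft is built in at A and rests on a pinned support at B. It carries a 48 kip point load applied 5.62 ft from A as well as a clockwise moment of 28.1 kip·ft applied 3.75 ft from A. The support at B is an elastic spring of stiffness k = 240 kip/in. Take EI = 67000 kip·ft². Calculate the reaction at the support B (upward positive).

Remove the prop at B; the released (primary) structure is a cantilever built in at A.
Downward deflection at the released point B due to the loads:
  point load 48 at a = 5.62: Pa²(3L − a)/(6EI) = 4265/EI
  clockwise couple 28.1 at a = 3.75: M₀a(2L − a)/(2EI) = 592.7/EI
  δ_0 = 4858/EI
Tip deflection under a unit load at B: L³/(3EI) = 140.6/EI.
With EI = 67000 kip·ft²: δ_0 = 0.072506 ft and δ_{BB} = 0.002099 ft/kip.
Compatibility — the spring shortens by R_B/k under the reaction it provides: δ_0 − R_B·δ_{BB} = R_B/k. With 1/k = 1/(240×12) ft/kip = 0.000347 ft/kip, R_B = δ_0 / (δ_{BB} + 1/k) = 0.072506 / (0.002099 + 0.000347) = 29.64 kip.

R_B = 29.64 kip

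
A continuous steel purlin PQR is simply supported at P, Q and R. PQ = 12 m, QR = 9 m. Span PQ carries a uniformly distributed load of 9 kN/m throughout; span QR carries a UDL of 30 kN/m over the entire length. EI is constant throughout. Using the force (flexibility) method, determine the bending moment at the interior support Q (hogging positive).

Insert a hinge at Q; M_Q is the redundant, and each span becomes simply supported.
End slopes at the hinge Q, treating each span as simply supported:
  span PQ: UDL 9: wL³/(24EI) = 648/EI
  span QR: UDL 30: wL³/(24EI) = 911.2/EI
  relative rotation θ_0 = (648 + 911.2)/EI = 1559/EI
A unit hogging moment at Q produces rotation L₁/(3EI) + L₂/(3EI) = 7/EI.
Slope continuity at Q: θ_0 = M_Q·7/EI, so M_Q = 1559/7 = 222.8 kN·m (hogging).

M_Q = 222.8 kN·m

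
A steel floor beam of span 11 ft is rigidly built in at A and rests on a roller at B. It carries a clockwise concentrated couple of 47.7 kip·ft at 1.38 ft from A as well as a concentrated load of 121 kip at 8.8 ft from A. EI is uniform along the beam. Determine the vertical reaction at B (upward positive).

R_B = 86.71 kip

Take the reaction at B as the redundant and release it; the primary structure is a cantilever fixed at A.
Primary-structure tip deflection at B by superposition:
  clockwise couple 47.7 at a = 1.38: M₀a(2L − a)/(2EI) = 678.7/EI
  point load 121 at a = 8.8: Pa²(3L − a)/(6EI) = 37793/EI
  δ_0 = 38472/EI
Tip deflection under a unit load at B: L³/(3EI) = 443.7/EI.
The prop prevents deflection at B: R_B = δ_0/δ_{BB} = 38472/443.7 = 86.71 kip.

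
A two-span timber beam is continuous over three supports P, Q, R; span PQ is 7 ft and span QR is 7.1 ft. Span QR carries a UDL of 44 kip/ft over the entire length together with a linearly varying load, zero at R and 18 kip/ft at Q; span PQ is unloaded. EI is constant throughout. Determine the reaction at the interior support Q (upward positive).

R_Q = 247 kip

Insert a hinge at Q; M_Q is the redundant, and each span becomes simply supported.
Discontinuity in slope at Q on the released structure — sum the simple-span end rotations:
  span QR: UDL 44: wL³/(24EI) = 656.2/EI
  span QR: triangular load, peak 18: w₀L³/(45EI) = 143.2/EI
  relative rotation θ_0 = (0 + 799.3)/EI = 799.3/EI
A unit hogging moment at Q produces rotation L₁/(3EI) + L₂/(3EI) = 4.7/EI.
Compatibility: M_Q·(L₁+L₂)/(3EI) = θ_0, giving M_Q = 170.1 kip·ft (hogging).
Span PQ, ΣM about P with M_Q applied at Q: R_Q^{PQ}·7 = 0 + 170.1, so R_Q^{PQ} = 24.3 kip and R_P = 0 − 24.3 = -24.3 kip.
Span QR, ΣM about R: R_Q^{QR}·7.1 = 1411 + 170.1, so R_Q^{QR} = 222.8 kip and R_R = 376.3 − 222.8 = 153.5 kip.
R_Q = 24.3 + 222.8 = 247 kip.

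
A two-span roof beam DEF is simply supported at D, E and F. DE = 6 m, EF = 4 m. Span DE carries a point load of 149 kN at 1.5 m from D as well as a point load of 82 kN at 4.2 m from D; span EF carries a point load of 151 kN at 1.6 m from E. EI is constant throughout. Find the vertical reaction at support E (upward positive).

R_E = 252.7 kN

Insert a hinge at E; M_E is the redundant, and each span becomes simply supported.
Discontinuity in slope at E on the released structure — sum the simple-span end rotations:
  span DE: point load 149 at a = 1.5: Pab(L + a)/(6LEI) = 209.5/EI
  span DE: point load 82 at a = 4.2: Pab(L + a)/(6LEI) = 175.6/EI
  span EF: point load 151 at a = 1.6: Pab(L + b)/(6LEI) = 154.6/EI
  relative rotation θ_0 = (385.2 + 154.6)/EI = 539.8/EI
A unit hogging moment at E produces rotation L₁/(3EI) + L₂/(3EI) = 3.333/EI.
Slope continuity at E: θ_0 = M_E·3.333/EI, so M_E = 539.8/3.333 = 161.9 kN·m (hogging).
Span DE, ΣM about D with M_E applied at E: R_E^{DE}·6 = 567.9 + 161.9, so R_E^{DE} = 121.6 kN and R_D = 231 − 121.6 = 109.4 kN.
Span EF, ΣM about F: R_E^{EF}·4 = 362.4 + 161.9, so R_E^{EF} = 131.1 kN and R_F = 151 − 131.1 = 19.92 kN.
R_E = 121.6 + 131.1 = 252.7 kN.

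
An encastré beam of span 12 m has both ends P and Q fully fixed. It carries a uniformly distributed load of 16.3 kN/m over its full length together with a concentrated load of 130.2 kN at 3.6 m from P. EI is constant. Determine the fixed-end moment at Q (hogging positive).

Release both end moments; the primary structure is a simply-supported span PQ with redundants M_P and M_Q.
Simple-span end rotations at P and Q under the given loads:
  at P: UDL 16.3: wL³/(24EI) = 1174/EI
  at Q: UDL 16.3: wL³/(24EI) = 1174/EI
  at P: point load 130.2 at a = 3.6: Pab(L + b)/(6LEI) = 1116/EI
  at Q: point load 130.2 at a = 3.6: Pab(L + a)/(6LEI) = 853.1/EI
  θ_P0 = 2289/EI,  θ_Q0 = 2027/EI
Flexibility coefficients: a unit moment at one end gives L/(3EI) there and L/(6EI) at the far end, so f₁₁ = f₂₂ = 4/EI and f₁₂ = f₂₁ = 2/EI.
Compatibility — zero rotation at each built-in end:
  4 M_P + 2 M_Q = 2289
  2 M_P + 4 M_Q = 2027
Solving the pair gives M_P = 425.3 kN·m and M_Q = 294 kN·m (hogging).

M_Q = 294 kN·m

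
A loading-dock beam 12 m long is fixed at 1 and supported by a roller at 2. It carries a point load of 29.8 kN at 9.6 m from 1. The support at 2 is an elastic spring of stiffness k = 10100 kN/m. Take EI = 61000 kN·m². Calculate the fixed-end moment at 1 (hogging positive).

Remove the prop at 2; the released (primary) structure is a cantilever built in at 1.
Deflection at 2 on the released cantilever, summing each load's contribution:
  point load 29.8 at a = 9.6: Pa²(3L − a)/(6EI) = 12084/EI
Tip deflection under a unit load at 2: L³/(3EI) = 576/EI.
With EI = 61000 kN·m²: δ_0 = 0.1981 m and δ_{22} = 0.009443 m/kN.
Compatibility — the spring shortens by R_2/k under the reaction it provides: δ_0 − R_2·δ_{22} = R_2/k. With 1/k = 0.000099 m/kN, R_2 = δ_0 / (δ_{22} + 1/k) = 0.1981 / (0.009443 + 0.000099) = 20.76 kN.
Moment equilibrium about 1: M_1 = Σ(load moments about 1) − R_2·L = 286.1 − 20.76×12 = 36.94 kN·m.

M_1 = 36.94 kN·m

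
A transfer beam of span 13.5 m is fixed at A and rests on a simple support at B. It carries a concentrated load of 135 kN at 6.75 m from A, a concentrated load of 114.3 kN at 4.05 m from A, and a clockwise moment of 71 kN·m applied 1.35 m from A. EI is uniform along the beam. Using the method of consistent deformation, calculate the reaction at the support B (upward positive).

R_B = 57.57 kN

Remove the prop at B; the released (primary) structure is a cantilever built in at A.
Downward deflection at the released point B due to the loads:
  point load 135 at a = 6.75: Pa²(3L − a)/(6EI) = 34599/EI
  point load 114.3 at a = 4.05: Pa²(3L − a)/(6EI) = 11389/EI
  clockwise couple 71 at a = 1.35: M₀a(2L − a)/(2EI) = 1229/EI
  δ_0 = 47218/EI
Tip deflection under a unit load at B: L³/(3EI) = 820.1/EI.
Compatibility at B: δ_0 − R_B·δ_{BB} = 0, so R_B = 47218/820.1 = 57.57 kN.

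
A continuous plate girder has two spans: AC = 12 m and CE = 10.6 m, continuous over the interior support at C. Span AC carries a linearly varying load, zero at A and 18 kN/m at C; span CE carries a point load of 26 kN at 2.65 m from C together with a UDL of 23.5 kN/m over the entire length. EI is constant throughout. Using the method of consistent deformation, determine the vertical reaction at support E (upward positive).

R_E = 105.8 kN

Insert a hinge at C; M_C is the redundant, and each span becomes simply supported.
Discontinuity in slope at C on the released structure — sum the simple-span end rotations:
  span AC: triangular load, peak 18: w₀L³/(45EI) = 691.2/EI
  span CE: point load 26 at a = 2.65: Pab(L + b)/(6LEI) = 159.8/EI
  span CE: UDL 23.5: wL³/(24EI) = 1166/EI
  relative rotation θ_0 = (691.2 + 1326)/EI = 2017/EI
A unit hogging moment at C produces rotation L₁/(3EI) + L₂/(3EI) = 7.533/EI.
Compatibility: M_C·(L₁+L₂)/(3EI) = θ_0, giving M_C = 267.8 kN·m (hogging).
Span CE, ΣM about E: R_C^{CE}·10.6 = 1527 + 267.8, so R_C^{CE} = 169.3 kN and R_E = 275.1 − 169.3 = 105.8 kN.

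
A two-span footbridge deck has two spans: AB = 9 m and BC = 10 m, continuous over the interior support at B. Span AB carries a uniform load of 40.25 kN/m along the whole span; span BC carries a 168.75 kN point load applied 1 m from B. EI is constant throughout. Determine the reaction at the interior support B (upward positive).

Release continuity at B by inserting a hinge; the redundant is the internal moment M_B. The primary structure is two simply-supported spans AB and BC.
Rotations at B on the released spans (each span's end-slope, ×1/EI):
  span AB: UDL 40.25: wL³/(24EI) = 1223/EI
  span BC: point load 168.75 at a = 1: Pab(L + b)/(6LEI) = 480.9/EI
  relative rotation θ_0 = (1223 + 480.9)/EI = 1704/EI
A unit hogging moment at B produces rotation L₁/(3EI) + L₂/(3EI) = 6.333/EI.
Slope continuity at B: θ_0 = M_B·6.333/EI, so M_B = 1704/6.333 = 269 kN·m (hogging).
Span AB, ΣM about A with M_B applied at B: R_B^{AB}·9 = 1630 + 269, so R_B^{AB} = 211 kN and R_A = 362.2 − 211 = 151.2 kN.
Span BC, ΣM about C: R_B^{BC}·10 = 1519 + 269, so R_B^{BC} = 178.8 kN and R_C = 168.8 − 178.8 = -10.02 kN.
R_B = 211 + 178.8 = 389.8 kN.

R_B = 389.8 kN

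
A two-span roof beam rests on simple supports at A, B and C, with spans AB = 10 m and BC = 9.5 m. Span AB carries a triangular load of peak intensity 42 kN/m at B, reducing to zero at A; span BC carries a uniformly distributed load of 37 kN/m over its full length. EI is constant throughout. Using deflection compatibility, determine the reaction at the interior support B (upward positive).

R_B = 387 kN

Take M_B as the redundant. Released structure: two simple spans AB and BC with a hinge at B.
End slopes at the hinge B, treating each span as simply supported:
  span AB: triangular load, peak 42: w₀L³/(45EI) = 933.3/EI
  span BC: UDL 37: wL³/(24EI) = 1322/EI
  relative rotation θ_0 = (933.3 + 1322)/EI = 2255/EI
A unit hogging moment at B produces rotation L₁/(3EI) + L₂/(3EI) = 6.5/EI.
Compatibility: M_B·(L₁+L₂)/(3EI) = θ_0, giving M_B = 346.9 kN·m (hogging).
Span AB, ΣM about A with M_B applied at B: R_B^{AB}·10 = 1400 + 346.9, so R_B^{AB} = 174.7 kN and R_A = 210 − 174.7 = 35.31 kN.
Span BC, ΣM about C: R_B^{BC}·9.5 = 1670 + 346.9, so R_B^{BC} = 212.3 kN and R_C = 351.5 − 212.3 = 139.2 kN.
R_B = 174.7 + 212.3 = 387 kN.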